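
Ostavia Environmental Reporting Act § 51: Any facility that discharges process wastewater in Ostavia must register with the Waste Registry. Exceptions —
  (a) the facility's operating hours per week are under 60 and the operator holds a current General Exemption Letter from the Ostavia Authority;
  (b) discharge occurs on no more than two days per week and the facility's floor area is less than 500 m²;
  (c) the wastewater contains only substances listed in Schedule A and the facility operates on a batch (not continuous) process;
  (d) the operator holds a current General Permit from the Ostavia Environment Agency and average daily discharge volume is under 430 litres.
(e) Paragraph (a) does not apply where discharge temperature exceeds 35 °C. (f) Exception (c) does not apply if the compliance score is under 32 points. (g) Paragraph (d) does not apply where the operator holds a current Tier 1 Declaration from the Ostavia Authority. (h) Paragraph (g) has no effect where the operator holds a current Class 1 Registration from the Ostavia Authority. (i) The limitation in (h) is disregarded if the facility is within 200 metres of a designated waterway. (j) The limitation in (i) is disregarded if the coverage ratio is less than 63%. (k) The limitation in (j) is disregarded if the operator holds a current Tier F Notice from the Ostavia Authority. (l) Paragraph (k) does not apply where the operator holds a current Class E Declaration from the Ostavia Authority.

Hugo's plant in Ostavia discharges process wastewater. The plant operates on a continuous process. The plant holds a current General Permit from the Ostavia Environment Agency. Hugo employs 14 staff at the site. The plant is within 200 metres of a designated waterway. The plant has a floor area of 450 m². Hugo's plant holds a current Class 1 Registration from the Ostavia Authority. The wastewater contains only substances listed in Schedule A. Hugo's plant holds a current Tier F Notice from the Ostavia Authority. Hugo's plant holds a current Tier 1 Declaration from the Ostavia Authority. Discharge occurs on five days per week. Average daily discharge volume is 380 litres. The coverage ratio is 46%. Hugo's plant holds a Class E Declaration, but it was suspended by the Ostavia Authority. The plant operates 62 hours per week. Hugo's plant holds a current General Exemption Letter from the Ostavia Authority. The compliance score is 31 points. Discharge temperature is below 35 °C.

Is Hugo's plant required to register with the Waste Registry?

Yes — Hugo's plant must register with the Waste Registry.

Exception (a) fails — the facility's operating hours per week are 62, not under 60.
Exception (b) does not apply: discharge occurs on five days per week.
Exception (c) does not apply: the facility operates on a continuous process.
Exception (d) is satisfied on its face — a current General Permit is held; average daily discharge volume is 380 litres, under the 430 litres limit. However, paragraphs (g)–(l) must be considered: (g) operates against (d): a current Tier 1 Declaration is held. (h) applies (a current Class 1 Registration is held), but is overridden by (i): (i) is triggered — the plant is within 200 m of a designated waterway. (j) is engaged (the coverage ratio is 46%, less than the 63% limit), but is set aside by (k): (k) is engaged — a current Tier F Notice is held. (l), which would lift (k), is inapplicable — there is no Class E Declaration in force. (d) is therefore removed.
No exception displaces § 51.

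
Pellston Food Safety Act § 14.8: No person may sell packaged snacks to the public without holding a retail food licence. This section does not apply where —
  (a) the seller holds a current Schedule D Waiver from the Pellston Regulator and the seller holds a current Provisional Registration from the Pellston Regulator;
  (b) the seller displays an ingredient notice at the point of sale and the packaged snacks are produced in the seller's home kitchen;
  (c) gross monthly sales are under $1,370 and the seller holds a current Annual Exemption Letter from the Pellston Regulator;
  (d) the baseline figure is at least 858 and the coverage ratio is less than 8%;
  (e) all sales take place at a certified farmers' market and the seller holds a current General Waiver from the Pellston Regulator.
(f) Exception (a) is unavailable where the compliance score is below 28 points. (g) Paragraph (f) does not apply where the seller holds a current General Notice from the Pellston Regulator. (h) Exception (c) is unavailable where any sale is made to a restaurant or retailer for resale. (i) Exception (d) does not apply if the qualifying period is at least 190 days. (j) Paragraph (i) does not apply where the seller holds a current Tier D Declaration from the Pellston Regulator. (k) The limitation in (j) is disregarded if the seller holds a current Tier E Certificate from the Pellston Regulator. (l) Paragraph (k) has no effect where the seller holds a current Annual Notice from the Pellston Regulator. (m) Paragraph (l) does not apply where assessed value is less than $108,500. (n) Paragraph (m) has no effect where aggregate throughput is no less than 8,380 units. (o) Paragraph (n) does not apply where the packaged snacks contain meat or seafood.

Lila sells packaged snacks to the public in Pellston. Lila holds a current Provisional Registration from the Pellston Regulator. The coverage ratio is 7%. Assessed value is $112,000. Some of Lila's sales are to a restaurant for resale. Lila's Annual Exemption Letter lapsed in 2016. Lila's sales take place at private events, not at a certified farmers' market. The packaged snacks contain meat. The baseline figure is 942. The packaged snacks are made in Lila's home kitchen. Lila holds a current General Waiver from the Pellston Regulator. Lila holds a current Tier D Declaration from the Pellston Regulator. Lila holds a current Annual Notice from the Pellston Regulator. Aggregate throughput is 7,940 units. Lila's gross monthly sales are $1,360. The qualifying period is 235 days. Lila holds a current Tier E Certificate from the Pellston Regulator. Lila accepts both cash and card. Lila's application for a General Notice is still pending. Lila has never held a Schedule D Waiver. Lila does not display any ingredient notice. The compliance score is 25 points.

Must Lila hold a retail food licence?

No — exception (d) applies; Lila is not required to hold a retail food licence.

Exception (a) does not apply: the Schedule D Waiver is not current.
Exception (b) fails — no ingredient notice is displayed.
Exception (c) requires that the seller holds a current Annual Exemption Letter from the Pellston Regulator; but the Annual Exemption Letter is not current, so (c) is unavailable.
Exception (d): the baseline figure is 942, meeting the 858 threshold; the coverage ratio is 7%, less than the 8% limit — every condition holds. Under paragraphs (i)–(o): (i) operates (the qualifying period is 235 days, meeting the 190 days threshold), but is overridden by (j): (j) operates against (i): a current Tier D Declaration is held. (k) would limit (j) — a current Tier E Certificate is held — but (l) sets (k) aside: (l) operates against (k): a current Annual Notice is held. (m) does not operate here (assessed value is $112,000, not less than $108,500), so (l) stands. So (d) applies.
Exception (e) does not apply: sales are at private events, not a certified farmers' market.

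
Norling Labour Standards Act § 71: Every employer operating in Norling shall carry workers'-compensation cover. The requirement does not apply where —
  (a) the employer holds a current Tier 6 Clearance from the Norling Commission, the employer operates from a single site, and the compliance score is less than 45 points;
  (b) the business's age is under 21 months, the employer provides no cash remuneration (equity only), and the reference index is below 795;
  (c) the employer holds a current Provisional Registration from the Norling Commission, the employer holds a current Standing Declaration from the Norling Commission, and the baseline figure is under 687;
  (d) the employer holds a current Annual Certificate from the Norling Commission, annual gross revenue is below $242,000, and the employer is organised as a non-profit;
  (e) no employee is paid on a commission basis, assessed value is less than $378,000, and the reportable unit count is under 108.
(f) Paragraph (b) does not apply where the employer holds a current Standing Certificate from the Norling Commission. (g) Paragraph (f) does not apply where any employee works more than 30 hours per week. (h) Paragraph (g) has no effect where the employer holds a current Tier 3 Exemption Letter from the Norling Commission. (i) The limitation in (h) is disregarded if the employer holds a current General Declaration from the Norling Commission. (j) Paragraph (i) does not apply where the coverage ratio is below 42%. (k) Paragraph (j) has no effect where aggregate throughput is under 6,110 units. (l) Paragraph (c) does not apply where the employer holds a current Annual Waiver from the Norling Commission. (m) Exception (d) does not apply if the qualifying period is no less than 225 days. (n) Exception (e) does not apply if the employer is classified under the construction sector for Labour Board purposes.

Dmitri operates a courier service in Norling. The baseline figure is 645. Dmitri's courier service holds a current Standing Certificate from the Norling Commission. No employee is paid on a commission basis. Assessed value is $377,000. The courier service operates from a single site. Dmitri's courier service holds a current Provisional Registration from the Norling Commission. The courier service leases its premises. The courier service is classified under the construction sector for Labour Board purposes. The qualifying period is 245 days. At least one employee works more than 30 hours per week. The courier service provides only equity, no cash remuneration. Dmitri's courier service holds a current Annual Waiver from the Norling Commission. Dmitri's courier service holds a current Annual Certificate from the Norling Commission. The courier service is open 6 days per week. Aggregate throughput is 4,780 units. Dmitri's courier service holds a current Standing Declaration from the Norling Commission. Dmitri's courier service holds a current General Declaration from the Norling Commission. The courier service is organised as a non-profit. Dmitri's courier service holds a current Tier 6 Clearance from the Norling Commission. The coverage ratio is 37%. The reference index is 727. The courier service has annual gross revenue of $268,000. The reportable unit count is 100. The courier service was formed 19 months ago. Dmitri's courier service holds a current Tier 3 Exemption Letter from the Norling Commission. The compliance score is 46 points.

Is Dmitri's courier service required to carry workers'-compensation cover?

No — exception (b) applies; Dmitri's courier service is not required to carry workers'-compensation cover.

Exception (a) requires that the compliance score is less than 45 points; but the compliance score is 46 points, not less than 45 points, so (a) is unavailable.
All of (b)'s requirements are met (the business's age is 19 months, under the 21 months limit; remuneration is equity-only; the reference index is 727, below the 795 limit). Under paragraphs (f)–(k): (f) would limit (b) — a current Standing Certificate is held — but (g) sets (f) aside: (g) operates — at least one employee exceeds 30 hours/week. (h) would limit (g) — a current Tier 3 Exemption Letter is held — but (i) sets (h) aside: (i) applies — a current General Declaration is held. (j) is engaged (the coverage ratio is 37%, below the 42% limit), but is overridden by (k): (k) operates against (j): aggregate throughput is 4,780 units, under the 6,110 units limit. Exception (b) stands.
Exception (c) is satisfied on its face — a current Provisional Registration is held; a current Standing Declaration is held; the baseline figure is 645, under the 687 limit. However, paragraph (l) must be considered: (l) is engaged — a current Annual Waiver is held. Exception (c) does not apply.
Exception (d) does not apply: annual gross revenue is $268,000, not below $242,000.
All of (e)'s requirements are met (no employee is paid on commission; assessed value is $377,000, less than the $378,000 limit; the reportable unit count is 100, under the 108 limit). But applying paragraph (n): (n) operates against (e): the courier service is classified under the construction sector. So (e) is unavailable.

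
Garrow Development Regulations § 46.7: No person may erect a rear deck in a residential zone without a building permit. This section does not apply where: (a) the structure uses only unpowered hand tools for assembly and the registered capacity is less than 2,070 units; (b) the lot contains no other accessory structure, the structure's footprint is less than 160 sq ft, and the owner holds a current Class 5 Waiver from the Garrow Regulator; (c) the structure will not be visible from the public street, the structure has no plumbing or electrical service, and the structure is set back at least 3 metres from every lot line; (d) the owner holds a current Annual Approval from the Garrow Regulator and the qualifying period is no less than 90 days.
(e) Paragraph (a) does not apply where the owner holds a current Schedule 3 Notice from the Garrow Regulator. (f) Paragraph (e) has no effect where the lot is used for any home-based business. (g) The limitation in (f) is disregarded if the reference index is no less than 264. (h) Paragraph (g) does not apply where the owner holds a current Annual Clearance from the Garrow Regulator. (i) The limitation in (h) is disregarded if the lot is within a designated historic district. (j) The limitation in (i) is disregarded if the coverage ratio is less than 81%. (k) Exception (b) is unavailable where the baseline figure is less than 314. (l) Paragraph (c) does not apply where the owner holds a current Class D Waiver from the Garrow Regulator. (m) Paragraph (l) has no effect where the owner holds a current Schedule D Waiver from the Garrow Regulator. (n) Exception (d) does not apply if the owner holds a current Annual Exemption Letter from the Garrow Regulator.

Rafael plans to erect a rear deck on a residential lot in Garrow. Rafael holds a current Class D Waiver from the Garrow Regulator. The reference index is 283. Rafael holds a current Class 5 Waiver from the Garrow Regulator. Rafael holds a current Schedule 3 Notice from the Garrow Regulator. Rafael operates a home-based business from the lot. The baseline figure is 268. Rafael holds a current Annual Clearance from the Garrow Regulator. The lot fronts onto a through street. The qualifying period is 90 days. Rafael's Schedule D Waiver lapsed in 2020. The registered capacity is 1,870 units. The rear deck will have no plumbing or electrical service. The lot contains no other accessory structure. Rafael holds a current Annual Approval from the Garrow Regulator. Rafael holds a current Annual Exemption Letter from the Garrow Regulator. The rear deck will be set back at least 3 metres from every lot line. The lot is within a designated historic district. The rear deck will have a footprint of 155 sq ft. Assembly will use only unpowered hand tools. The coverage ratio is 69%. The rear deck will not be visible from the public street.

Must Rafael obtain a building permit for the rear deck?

Exception (a)'s conditions are all satisfied: assembly uses only hand tools; the registered capacity is 1,870 units, less than the 2,070 units limit. As to paragraphs (e)–(j): (e) operates (a current Schedule 3 Notice is held), but is displaced by (f): (f) operates — a home-based business operates on the lot. (g) would limit (f) — the reference index is 283, meeting the 264 threshold — but (h) sets (g) aside: (h) operates — a current Annual Clearance is held. (i) would limit (h) — the lot is in a historic district — but (j) sets (i) aside: (j) operates against (i): the coverage ratio is 69%, less than the 81% limit. (a) remains available.
All of (b)'s requirements are met (the lot has no other accessory structure; the structure's footprint is 155 sq ft, less than the 160 sq ft limit; a current Class 5 Waiver is held). However, paragraph (k) must be considered: (k) is triggered — the baseline figure is 268, less than the 314 limit. So (b) is unavailable.
Exception (c)'s conditions are all satisfied: the structure will not be visible from the street; there is no plumbing or electrical service; the setback is at least 3 m on every side. But applying paragraphs (l)–(m): (l) operates against (c): a current Class D Waiver is held. (m), which would lift (l), does not operate here — the Schedule D Waiver is not current. Exception (c) does not apply.
Exception (d)'s conditions are all satisfied: a current Annual Approval is held; the qualifying period is 90 days, meeting the 90 days threshold. But applying paragraph (n): (n) is triggered — a current Annual Exemption Letter is held. (d) is therefore removed.

No — exception (a) applies; Rafael does not need a building permit.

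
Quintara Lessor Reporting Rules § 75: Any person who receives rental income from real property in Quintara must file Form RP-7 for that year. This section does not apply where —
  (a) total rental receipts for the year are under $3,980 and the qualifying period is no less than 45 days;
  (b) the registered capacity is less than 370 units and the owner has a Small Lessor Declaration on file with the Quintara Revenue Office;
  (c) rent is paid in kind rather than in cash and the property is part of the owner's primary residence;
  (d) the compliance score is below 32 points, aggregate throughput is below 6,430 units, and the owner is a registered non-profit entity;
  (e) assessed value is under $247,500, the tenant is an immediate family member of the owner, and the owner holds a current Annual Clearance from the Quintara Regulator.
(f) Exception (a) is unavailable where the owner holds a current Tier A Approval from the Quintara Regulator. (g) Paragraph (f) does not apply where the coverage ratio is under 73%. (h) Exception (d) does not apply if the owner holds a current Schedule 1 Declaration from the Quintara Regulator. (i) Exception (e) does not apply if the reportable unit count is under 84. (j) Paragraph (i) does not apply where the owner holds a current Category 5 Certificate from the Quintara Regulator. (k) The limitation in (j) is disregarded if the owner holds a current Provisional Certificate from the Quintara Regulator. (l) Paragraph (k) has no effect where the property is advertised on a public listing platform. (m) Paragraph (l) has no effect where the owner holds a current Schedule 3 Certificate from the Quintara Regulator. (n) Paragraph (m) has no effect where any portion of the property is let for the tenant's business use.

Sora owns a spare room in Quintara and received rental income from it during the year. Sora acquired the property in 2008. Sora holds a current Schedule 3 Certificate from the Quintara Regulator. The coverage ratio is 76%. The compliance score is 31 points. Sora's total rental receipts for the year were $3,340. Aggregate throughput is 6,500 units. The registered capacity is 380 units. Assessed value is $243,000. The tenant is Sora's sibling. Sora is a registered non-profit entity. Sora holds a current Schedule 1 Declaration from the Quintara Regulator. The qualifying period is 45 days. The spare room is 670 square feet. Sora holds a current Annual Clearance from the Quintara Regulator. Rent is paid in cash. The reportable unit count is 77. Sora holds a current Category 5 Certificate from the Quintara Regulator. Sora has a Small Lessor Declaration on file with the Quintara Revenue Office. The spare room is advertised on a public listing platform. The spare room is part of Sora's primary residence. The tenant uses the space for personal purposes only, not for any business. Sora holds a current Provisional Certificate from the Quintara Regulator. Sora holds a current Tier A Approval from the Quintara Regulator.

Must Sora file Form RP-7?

Yes — Sora must file Form RP-7.

Exception (a): total rental receipts for the year are $3,340, under the $3,980 limit; the qualifying period is 45 days, meeting the 45 days threshold — every condition holds. But applying paragraphs (f)–(g): (f) is engaged — a current Tier A Approval is held. (g), which would lift (f), does not operate here — the coverage ratio is 76%, not under 73%. So (a) is unavailable.
Exception (b) does not apply: the registered capacity is 380 units, not less than 370 units.
Exception (c) does not apply: rent is paid in cash.
Exception (d) fails — aggregate throughput is 6,500 units, not below 6,430 units.
All of (e)'s requirements are met (assessed value is $243,000, under the $247,500 limit; the tenant is an immediate family member; a current Annual Clearance is held). However, paragraphs (i)–(n) must be considered: (i) applies — the reportable unit count is 77, under the 84 limit. (j) would limit (i) — a current Category 5 Certificate is held — but (k) sets (j) aside: (k) applies — a current Provisional Certificate is held. (l) would limit (k) — the property is publicly advertised — but (m) sets (l) aside: (m) is triggered — a current Schedule 3 Certificate is held. (n), which would lift (m), does not operate here — the space is used for personal purposes only. Exception (e) does not apply.
No exception displaces § 75.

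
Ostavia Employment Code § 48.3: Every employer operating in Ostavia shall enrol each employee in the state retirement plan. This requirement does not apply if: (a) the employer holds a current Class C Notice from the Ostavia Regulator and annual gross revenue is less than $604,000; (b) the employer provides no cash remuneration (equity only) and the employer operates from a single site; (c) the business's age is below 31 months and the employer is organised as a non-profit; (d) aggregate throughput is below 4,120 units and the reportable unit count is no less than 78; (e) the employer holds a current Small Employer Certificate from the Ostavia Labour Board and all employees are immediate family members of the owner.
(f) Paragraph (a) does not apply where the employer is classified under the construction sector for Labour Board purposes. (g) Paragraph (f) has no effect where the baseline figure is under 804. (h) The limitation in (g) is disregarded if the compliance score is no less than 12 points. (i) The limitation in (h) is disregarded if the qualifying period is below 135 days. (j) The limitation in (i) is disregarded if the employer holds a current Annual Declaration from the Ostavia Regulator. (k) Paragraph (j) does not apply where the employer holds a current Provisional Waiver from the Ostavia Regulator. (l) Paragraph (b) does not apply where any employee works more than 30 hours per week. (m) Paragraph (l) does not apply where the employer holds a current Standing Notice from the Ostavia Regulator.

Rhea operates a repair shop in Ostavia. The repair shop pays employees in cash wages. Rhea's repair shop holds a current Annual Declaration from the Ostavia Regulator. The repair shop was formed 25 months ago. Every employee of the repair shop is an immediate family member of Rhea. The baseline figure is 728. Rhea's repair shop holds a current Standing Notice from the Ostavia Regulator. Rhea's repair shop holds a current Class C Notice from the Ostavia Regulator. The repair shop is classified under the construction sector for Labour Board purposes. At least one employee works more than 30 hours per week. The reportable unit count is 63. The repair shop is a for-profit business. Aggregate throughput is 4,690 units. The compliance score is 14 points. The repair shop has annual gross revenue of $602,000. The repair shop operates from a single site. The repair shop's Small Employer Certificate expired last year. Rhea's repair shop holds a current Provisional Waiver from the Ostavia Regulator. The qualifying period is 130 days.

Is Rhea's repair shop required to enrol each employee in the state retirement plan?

No — exception (a) applies; Rhea's repair shop is not required to enrol each employee in the state retirement plan.

Exception (a): a current Class C Notice is held; annual gross revenue is $602,000, less than the $604,000 limit — every condition holds. Applying paragraphs (f)–(k): (f) would limit (a) — the repair shop is classified under the construction sector — but (g) sets (f) aside: (g) operates against (f): the baseline figure is 728, under the 804 limit. (h) would limit (g) — the compliance score is 14 points, meeting the 12 points threshold — but (i) sets (h) aside: (i) operates against (h): the qualifying period is 130 days, below the 135 days limit. (j) would limit (i) — a current Annual Declaration is held — but (k) sets (j) aside: (k) operates — a current Provisional Waiver is held. So (a) applies.
Exception (b) requires that the employer provides no cash remuneration (equity only); but employees are paid cash wages, so (b) is unavailable.
Exception (c) requires that the employer is organised as a non-profit; but the employer is for-profit, so (c) is unavailable.
Exception (d) fails — aggregate throughput is 4,690 units, not below 4,120 units.
Exception (e) fails — the Small Employer Certificate has expired.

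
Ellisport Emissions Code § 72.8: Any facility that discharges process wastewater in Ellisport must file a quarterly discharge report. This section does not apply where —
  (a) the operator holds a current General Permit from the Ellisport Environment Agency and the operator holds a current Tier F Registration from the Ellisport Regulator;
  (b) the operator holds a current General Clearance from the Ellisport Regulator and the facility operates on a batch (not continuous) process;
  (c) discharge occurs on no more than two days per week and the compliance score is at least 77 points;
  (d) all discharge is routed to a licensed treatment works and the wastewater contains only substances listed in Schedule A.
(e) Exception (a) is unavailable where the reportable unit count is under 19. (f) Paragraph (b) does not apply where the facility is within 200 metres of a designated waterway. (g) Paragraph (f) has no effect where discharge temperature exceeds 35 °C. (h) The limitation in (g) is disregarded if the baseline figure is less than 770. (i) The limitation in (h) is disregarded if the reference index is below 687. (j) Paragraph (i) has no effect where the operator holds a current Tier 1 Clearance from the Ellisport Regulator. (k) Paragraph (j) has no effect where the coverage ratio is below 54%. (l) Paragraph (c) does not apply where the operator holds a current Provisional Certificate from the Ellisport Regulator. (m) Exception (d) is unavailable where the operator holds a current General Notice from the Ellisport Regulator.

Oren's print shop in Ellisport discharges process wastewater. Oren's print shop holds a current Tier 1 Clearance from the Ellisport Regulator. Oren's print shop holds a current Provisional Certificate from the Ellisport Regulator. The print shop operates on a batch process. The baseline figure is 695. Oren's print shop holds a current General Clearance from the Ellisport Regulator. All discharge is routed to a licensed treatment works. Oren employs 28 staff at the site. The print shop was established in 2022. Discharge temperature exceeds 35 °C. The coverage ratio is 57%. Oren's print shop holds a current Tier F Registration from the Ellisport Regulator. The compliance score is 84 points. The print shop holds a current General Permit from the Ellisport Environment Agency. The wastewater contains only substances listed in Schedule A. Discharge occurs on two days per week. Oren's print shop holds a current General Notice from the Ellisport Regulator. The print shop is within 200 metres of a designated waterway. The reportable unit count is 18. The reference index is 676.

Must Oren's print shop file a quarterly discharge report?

Exception (a): a current General Permit is held; a current Tier F Registration is held — every condition holds. But applying paragraph (e): (e) operates against (a): the reportable unit count is 18, under the 19 limit. Exception (a) does not apply.
Exception (b): a current General Clearance is held; the facility operates on a batch process — every condition holds. However, paragraphs (f)–(k) must be considered: (f) operates against (b): the print shop is within 200 m of a designated waterway. (g) operates (discharge temperature exceeds 35 °C), but is overridden by (h): (h) is engaged — the baseline figure is 695, less than the 770 limit. (i) would limit (h) — the reference index is 676, below the 687 limit — but (j) sets (i) aside: (j) operates against (i): a current Tier 1 Clearance is held. (k) does not operate here (the coverage ratio is 57%, not below 54%), so (j) stands. Exception (b) does not apply.
All of (c)'s requirements are met (discharge occurs on no more than two days per week; the compliance score is 84 points, meeting the 77 points threshold). But: (l) applies — a current Provisional Certificate is held. (c) is therefore removed.
Exception (d): discharge is routed to a licensed treatment works; the wastewater is Schedule-A-only — every condition holds. Turning to paragraph (m): (m) operates against (d): a current General Notice is held. (d) is therefore removed.
No exception applies. The general rule governs.

Yes — Oren's print shop must file a quarterly discharge report.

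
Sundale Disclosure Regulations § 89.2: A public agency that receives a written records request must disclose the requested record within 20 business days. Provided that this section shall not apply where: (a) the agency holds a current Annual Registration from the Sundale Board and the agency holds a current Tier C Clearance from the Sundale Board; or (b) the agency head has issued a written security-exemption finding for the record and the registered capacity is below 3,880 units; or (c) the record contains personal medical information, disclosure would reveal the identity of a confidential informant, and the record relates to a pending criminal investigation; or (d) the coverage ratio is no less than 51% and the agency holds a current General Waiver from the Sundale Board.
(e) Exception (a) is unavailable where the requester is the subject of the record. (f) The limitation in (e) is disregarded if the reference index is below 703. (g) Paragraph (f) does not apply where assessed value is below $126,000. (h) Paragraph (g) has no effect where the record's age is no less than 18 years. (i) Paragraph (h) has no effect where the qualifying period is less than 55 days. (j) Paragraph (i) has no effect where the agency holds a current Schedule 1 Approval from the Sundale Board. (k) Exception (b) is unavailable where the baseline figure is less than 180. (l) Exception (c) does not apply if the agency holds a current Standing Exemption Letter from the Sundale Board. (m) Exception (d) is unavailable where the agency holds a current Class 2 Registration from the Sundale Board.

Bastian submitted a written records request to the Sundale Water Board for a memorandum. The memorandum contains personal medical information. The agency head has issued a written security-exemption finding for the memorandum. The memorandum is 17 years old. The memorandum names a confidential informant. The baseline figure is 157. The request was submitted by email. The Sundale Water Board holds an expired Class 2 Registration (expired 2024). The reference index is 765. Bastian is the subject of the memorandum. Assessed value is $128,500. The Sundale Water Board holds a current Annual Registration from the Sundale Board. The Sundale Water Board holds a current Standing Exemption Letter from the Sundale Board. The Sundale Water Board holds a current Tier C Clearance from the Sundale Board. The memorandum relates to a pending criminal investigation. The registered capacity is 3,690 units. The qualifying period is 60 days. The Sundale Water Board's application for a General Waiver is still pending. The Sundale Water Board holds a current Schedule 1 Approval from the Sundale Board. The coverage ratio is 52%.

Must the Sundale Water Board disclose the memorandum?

Yes — the Sundale Water Board must disclose the memorandum.

All of (a)'s requirements are met (a current Annual Registration is held; a current Tier C Clearance is held). Turning to paragraphs (e)–(j): (e) operates — Bastian is the subject of the memorandum. (f) is not triggered (the reference index is 765, not below 703), so (e) stands. Exception (a) does not apply.
Exception (b): a written security-exemption finding has been issued; the registered capacity is 3,690 units, below the 3,880 units limit — every condition holds. Turning to paragraph (k): (k) is triggered — the baseline figure is 157, less than the 180 limit. So (b) is unavailable.
Exception (c): the memorandum contains personal medical information; the memorandum names a confidential informant; the memorandum relates to a pending investigation — every condition holds. Turning to paragraph (l): (l) operates against (c): a current Standing Exemption Letter is held. (c) is therefore removed.
Exception (d) fails — there is no General Waiver in force.
No exception is made out. the Sundale Water Board falls within the general rule.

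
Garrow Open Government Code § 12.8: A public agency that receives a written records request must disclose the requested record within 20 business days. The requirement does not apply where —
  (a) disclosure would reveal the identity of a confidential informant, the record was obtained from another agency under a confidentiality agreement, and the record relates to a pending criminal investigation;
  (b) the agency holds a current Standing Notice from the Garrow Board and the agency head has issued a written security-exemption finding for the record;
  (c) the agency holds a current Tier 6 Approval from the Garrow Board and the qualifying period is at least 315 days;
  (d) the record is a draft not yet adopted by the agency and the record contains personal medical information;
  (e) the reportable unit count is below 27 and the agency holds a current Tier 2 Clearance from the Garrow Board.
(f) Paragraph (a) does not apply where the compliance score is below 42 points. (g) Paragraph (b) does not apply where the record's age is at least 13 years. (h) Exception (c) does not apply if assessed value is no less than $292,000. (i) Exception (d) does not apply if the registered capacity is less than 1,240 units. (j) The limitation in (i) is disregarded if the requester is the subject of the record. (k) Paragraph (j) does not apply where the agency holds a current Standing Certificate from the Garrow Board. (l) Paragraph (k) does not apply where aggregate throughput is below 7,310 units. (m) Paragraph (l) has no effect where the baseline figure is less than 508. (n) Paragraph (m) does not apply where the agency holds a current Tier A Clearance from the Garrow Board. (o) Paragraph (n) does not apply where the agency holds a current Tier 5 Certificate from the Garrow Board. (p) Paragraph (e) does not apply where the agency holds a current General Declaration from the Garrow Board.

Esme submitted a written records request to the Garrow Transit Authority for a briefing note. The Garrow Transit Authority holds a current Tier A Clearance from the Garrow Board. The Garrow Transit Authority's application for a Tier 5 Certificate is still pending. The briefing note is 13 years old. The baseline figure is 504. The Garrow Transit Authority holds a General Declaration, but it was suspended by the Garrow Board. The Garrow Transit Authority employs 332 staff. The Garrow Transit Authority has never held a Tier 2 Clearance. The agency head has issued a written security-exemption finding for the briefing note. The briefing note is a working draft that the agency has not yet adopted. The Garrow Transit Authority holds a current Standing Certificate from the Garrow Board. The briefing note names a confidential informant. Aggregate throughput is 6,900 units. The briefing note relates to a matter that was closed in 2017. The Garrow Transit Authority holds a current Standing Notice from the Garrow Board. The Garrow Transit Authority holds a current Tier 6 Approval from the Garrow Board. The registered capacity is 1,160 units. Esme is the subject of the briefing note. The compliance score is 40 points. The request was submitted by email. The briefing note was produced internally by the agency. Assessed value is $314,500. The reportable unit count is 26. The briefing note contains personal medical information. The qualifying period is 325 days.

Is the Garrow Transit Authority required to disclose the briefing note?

Exception (a) requires that the record was obtained from another agency under a confidentiality agreement; but the briefing note was produced internally, so (a) is unavailable.
Exception (b) is satisfied on its face — a current Standing Notice is held; a written security-exemption finding has been issued. But applying paragraph (g): (g) is triggered — the record's age is 13 years, meeting the 13 years threshold. Exception (b) does not apply.
Exception (c): a current Tier 6 Approval is held; the qualifying period is 325 days, meeting the 315 days threshold — every condition holds. Turning to paragraph (h): (h) applies — assessed value is $314,500, meeting the $292,000 threshold. (c) is therefore removed.
All of (d)'s requirements are met (the briefing note is an unadopted draft; the briefing note contains personal medical information). Applying paragraphs (i)–(o): (i) would limit (d) — the registered capacity is 1,160 units, less than the 1,240 units limit — but (j) sets (i) aside: (j) operates against (i): Esme is the subject of the briefing note. (k) is triggered (a current Standing Certificate is held), but yields to (l): (l) operates against (k): aggregate throughput is 6,900 units, below the 7,310 units limit. (m) would limit (l) — the baseline figure is 504, less than the 508 limit — but (n) sets (m) aside: (n) is triggered — a current Tier A Clearance is held. (o) is not triggered (there is no Tier 5 Certificate in force), so (n) stands. So (d) applies.
Exception (e) requires that the agency holds a current Tier 2 Clearance from the Garrow Board; but no current Tier 2 Clearance is held, so (e) is unavailable.

No — exception (d) applies; the Garrow Transit Authority is not required to disclose the briefing note.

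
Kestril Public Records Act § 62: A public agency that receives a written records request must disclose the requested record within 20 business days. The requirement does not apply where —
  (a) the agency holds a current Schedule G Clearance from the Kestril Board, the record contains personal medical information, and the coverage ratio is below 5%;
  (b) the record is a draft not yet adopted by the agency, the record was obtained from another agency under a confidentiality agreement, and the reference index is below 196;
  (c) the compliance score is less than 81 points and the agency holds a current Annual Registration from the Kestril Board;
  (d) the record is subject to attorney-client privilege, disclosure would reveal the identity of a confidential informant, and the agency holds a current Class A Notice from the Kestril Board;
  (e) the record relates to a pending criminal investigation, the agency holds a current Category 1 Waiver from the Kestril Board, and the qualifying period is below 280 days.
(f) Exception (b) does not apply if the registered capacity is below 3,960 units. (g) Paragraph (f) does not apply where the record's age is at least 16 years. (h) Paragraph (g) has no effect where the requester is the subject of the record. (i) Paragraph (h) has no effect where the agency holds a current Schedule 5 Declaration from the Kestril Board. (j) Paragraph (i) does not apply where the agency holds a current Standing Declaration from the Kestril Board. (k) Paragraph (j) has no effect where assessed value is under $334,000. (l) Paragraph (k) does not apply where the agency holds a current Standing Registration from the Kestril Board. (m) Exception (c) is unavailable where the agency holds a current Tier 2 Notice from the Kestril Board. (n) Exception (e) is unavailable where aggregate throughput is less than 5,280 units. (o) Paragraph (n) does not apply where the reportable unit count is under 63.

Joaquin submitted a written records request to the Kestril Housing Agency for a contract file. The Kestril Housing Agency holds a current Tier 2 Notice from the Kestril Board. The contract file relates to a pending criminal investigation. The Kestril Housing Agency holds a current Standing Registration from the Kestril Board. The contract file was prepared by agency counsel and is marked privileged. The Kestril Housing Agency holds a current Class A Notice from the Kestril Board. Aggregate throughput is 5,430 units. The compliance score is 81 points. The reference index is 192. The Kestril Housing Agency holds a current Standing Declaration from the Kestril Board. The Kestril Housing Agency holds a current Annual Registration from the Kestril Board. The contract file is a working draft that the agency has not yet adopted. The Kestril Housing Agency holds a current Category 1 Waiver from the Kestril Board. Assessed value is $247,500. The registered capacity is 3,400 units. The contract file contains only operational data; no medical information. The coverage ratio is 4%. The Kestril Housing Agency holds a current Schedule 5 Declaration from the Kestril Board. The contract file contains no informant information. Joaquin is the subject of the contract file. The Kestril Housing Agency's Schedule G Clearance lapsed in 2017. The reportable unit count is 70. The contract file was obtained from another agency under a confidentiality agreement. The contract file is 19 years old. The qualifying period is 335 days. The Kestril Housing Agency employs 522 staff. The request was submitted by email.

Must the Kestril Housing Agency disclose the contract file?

Exception (a) does not apply: there is no Schedule G Clearance in force.
Exception (b)'s conditions are all satisfied: the contract file is an unadopted draft; the contract file was obtained under a confidentiality agreement; the reference index is 192, below the 196 limit. Turning to paragraphs (f)–(l): (f) is triggered — the registered capacity is 3,400 units, below the 3,960 units limit. (g) would limit (f) — the record's age is 19 years, meeting the 16 years threshold — but (h) sets (g) aside: (h) is engaged — Joaquin is the subject of the contract file. (i) is triggered (a current Schedule 5 Declaration is held), but is displaced by (j): (j) operates against (i): a current Standing Declaration is held. (k) applies (assessed value is $247,500, under the $334,000 limit), but yields to (l): (l) operates against (k): a current Standing Registration is held. So (b) is unavailable.
Exception (c) requires that the compliance score is less than 81 points; but the compliance score is 81 points, not less than 81 points, so (c) is unavailable.
Exception (d) requires that disclosure would reveal the identity of a confidential informant; but the contract file contains no informant information, so (d) is unavailable.
Exception (e) requires that the qualifying period is below 280 days; but the qualifying period is 335 days, not below 280 days, so (e) is unavailable.
Every exception is unavailable, so the rule governs.

Yes — the Kestril Housing Agency must disclose the contract file.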